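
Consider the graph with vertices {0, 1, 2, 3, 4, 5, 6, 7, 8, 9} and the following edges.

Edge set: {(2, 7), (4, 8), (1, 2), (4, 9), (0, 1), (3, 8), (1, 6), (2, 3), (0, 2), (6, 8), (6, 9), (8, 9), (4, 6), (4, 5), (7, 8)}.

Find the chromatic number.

4, 6, 8, 9 form a clique, so at least 4 colors are needed.
A valid assignment using 4 colors: 0=blue, 1=green, 2=red, 3=blue, 4=green, 5=red, 6=blue, 7=blue, 8=red, 9=yellow. Each edge has distinct colors on its endpoints.

4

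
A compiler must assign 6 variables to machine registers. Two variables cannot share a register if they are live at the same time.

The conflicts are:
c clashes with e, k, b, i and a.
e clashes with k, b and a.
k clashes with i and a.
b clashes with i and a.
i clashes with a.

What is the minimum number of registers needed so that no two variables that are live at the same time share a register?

4

c, e, b, a all conflict with each other, so at least 4 registers are needed.
Using 4 registers: c=1, e=3, k=4, b=4, i=3, a=2. Every pair that conflicts lands in different registers.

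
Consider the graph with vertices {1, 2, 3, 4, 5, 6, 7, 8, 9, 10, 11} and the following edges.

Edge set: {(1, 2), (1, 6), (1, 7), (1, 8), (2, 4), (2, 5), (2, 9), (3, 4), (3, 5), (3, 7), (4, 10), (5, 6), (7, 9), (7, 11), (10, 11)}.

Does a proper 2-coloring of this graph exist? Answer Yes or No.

The cycle 3-4-2-9-7-3 has odd length 5, so it cannot be 2-colored; at least 3 colors are needed.
So 2 colors are not enough.

No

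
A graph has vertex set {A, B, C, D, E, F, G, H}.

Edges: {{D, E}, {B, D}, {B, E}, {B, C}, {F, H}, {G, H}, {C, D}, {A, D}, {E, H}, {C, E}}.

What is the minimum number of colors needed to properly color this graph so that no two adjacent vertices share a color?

4

B, C, D, E form a clique, so at least 4 colors are needed.
4 colors suffice: color 1 → {A, E, F, G}; color 2 → {D, H}; color 3 → {B}; color 4 → {C}. Each edge has distinct colors on its endpoints.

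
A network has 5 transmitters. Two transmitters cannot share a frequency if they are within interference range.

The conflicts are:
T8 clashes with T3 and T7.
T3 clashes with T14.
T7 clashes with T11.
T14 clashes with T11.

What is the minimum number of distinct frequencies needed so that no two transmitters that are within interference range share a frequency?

The cycle T8-T7-T11-T14-T3-T8 has odd length 5, so it cannot be 2-colored; at least 3 frequencies are needed.
3 frequencies suffice: T8=1, T3=3, T7=2, T14=2, T11=1. No two conflicting transmitters share a frequency.

3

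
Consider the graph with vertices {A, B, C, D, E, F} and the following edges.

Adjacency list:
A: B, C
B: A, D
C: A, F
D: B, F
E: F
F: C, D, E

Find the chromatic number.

3

The cycle B-A-C-F-D-B has odd length 5, so it cannot be 2-colored; at least 3 colors are needed.
3 colors suffice: color 1 → {A, F}; color 2 → {C, D, E}; color 3 → {B}. Every edge joins two different colors.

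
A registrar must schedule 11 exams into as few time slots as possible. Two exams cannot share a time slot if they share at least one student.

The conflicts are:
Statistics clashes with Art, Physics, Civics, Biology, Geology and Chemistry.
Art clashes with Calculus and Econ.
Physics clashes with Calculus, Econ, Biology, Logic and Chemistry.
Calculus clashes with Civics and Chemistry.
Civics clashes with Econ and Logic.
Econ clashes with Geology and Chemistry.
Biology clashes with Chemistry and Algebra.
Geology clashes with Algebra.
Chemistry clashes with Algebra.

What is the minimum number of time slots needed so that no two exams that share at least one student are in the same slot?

Statistics, Physics, Biology, Chemistry are mutually in conflict, so at least 4 time slots are needed.
4 time slots suffice: time slot 1 → {Art, Physics, Civics, Geology}; time slot 2 → {Statistics, Calculus, Econ, Logic, Algebra}; time slot 3 → {Chemistry}; time slot 4 → {Biology}. No two conflicting exams share a time slot.

4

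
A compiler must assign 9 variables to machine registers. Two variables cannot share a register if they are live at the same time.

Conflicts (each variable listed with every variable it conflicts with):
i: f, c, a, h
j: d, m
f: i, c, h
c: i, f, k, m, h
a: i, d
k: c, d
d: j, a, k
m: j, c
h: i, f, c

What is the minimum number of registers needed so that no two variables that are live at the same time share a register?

i, f, c, h pairwise conflict, so at least 4 registers are needed.
Using 4 registers: i=2, j=3, f=4, c=1, a=3, k=2, d=1, m=2, h=3. Every pair that conflicts lands in different registers.

4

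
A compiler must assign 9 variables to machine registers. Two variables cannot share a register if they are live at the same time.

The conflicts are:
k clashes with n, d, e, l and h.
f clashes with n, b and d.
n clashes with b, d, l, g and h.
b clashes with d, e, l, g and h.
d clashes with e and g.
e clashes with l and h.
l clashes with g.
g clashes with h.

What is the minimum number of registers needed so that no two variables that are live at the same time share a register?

n, b, l, g pairwise conflict, so at least 4 registers are needed.
4 registers suffice: k=2, f=4, n=1, b=2, d=3, e=1, l=3, g=4, h=3. Every pair that conflicts lands in different registers.

4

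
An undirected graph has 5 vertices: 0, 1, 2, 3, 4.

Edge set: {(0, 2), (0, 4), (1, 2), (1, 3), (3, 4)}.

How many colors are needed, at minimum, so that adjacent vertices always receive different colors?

3

The cycle 4-3-1-2-0-4 has odd length 5, so it cannot be 2-colored; at least 3 colors are needed.
One proper 3-coloring: 0=blue, 1=red, 2=green, 3=blue, 4=red. Every edge joins two different colors.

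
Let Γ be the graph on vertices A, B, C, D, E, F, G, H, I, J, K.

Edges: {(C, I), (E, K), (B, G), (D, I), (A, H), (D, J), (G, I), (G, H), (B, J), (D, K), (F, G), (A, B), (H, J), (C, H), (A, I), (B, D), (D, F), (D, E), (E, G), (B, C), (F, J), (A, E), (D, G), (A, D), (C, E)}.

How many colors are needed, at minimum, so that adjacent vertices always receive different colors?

A, D, E are pairwise adjacent, so at least 3 colors are needed.
A valid assignment using 3 colors: A=2, B=3, C=1, D=1, E=3, F=3, G=2, H=3, I=3, J=2, K=2. No two adjacent vertices share a color.

3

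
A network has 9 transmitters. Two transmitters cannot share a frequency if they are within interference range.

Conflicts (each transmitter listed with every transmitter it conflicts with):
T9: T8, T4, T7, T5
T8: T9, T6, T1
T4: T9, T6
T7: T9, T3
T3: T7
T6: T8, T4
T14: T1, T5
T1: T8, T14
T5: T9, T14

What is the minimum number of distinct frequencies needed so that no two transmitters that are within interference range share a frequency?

The cycle T1-T8-T9-T5-T14-T1 has odd length 5, so it cannot be 2-colored; at least 3 frequencies are needed.
3 frequencies suffice: frequency 1 → {T9, T3, T6, T14}; frequency 2 → {T8, T4, T7, T5}; frequency 3 → {T1}. Each listed conflict is separated.

3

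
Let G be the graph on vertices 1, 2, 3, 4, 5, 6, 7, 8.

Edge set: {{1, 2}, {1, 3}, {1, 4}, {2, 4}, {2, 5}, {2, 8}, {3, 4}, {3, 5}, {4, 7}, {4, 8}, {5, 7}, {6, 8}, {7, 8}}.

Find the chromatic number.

3

4, 7, 8 are pairwise adjacent, so at least 3 colors are needed.
3 colors suffice: 1=blue, 2=green, 3=green, 4=red, 5=red, 6=red, 7=green, 8=blue. No two adjacent vertices share a color.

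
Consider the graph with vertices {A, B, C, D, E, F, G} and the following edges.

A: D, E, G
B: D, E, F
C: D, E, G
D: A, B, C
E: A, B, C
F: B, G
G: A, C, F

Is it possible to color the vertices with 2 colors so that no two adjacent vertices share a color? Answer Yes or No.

The cycle F-G-A-E-B-F has odd length 5, so it cannot be 2-colored; at least 3 colors are needed.
So 2 colors are not enough.

No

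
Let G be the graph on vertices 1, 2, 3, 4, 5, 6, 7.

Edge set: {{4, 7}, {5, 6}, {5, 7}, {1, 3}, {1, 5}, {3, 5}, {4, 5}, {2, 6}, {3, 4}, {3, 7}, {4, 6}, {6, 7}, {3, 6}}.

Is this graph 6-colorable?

The chromatic number is 5. 3, 4, 5, 6, 7 are mutually adjacent (a clique of size 5), so at least 5 colors are needed.
A valid assignment using 5 colors: 1=c, 2=a, 3=a, 4=d, 5=b, 6=c, 7=e.
Since 6 ≥ 5, a proper 6-coloring certainly exists.

Yes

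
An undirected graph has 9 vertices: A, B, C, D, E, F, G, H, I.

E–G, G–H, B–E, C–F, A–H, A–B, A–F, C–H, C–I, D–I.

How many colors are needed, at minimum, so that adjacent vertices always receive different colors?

3

The cycle E-B-A-H-G-E has odd length 5, so it cannot be 2-colored; at least 3 colors are needed.
3 colors suffice: A=1, B=2, C=1, D=1, E=1, F=2, G=3, H=2, I=2. Each edge has distinct colors on its endpoints.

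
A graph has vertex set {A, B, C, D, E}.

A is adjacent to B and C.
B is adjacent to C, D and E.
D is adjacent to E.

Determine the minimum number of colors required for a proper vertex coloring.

A, B, C are pairwise adjacent, so at least 3 colors are needed.
3 colors suffice: color 1 → {B}; color 2 → {A, D}; color 3 → {C, E}. No two adjacent vertices share a color.

3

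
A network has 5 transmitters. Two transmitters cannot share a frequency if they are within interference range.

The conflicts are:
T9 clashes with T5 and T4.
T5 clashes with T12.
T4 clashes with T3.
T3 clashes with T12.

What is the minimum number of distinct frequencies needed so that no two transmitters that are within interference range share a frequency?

The cycle T9-T5-T12-T3-T4-T9 has odd length 5, so it cannot be 2-colored; at least 3 frequencies are needed.
A valid assignment using 3 frequencies: T9=3, T5=2, T4=1, T3=2, T12=1. No two conflicting transmitters share a frequency.

3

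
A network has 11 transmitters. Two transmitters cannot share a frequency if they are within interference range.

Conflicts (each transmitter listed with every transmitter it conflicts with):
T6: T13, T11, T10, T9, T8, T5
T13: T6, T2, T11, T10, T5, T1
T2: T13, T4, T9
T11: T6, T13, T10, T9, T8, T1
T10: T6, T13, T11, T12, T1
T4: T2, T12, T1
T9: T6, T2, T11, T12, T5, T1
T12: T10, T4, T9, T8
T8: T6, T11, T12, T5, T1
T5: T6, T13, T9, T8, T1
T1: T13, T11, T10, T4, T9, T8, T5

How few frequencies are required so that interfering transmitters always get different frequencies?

4

T13, T11, T10, T1 are mutually in conflict, so at least 4 frequencies are needed.
4 frequencies suffice: frequency 1 → {T6, T2, T12, T1}; frequency 2 → {T11, T4, T5}; frequency 3 → {T13, T9, T8}; frequency 4 → {T10}. No two conflicting transmitters share a frequency.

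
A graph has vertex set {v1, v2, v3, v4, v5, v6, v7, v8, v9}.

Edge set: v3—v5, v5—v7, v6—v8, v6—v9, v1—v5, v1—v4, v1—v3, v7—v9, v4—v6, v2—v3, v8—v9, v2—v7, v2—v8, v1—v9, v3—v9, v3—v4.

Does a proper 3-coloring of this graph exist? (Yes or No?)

Yes

The chromatic number is 3. v1, v3, v4 are pairwise adjacent, so at least 3 colors are needed.
3 colors suffice: v1=G, v2=R, v3=B, v4=R, v5=R, v6=B, v7=B, v8=G, v9=R.
That is already a proper 3-coloring.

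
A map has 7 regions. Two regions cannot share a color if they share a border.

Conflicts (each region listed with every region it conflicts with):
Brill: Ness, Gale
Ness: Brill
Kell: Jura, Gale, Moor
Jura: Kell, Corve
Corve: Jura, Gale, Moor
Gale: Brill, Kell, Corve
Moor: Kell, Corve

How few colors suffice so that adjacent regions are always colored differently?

Brill and Ness conflict, so at least 2 colors are needed.
One proper 2-coloring: Brill=2, Ness=1, Kell=2, Jura=1, Corve=2, Gale=1, Moor=1. Each listed conflict is separated.

2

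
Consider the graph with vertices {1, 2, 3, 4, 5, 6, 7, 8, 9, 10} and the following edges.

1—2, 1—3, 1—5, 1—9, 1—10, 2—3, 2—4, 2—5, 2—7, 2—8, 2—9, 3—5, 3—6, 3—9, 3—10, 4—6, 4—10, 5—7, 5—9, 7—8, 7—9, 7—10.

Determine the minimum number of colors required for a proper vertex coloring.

5

1, 2, 3, 5, 9 form a clique, so at least 5 colors are needed.
5 colors suffice: 1=purple, 2=red, 3=blue, 4=blue, 5=green, 6=red, 7=blue, 8=green, 9=yellow, 10=red. No two adjacent vertices share a color.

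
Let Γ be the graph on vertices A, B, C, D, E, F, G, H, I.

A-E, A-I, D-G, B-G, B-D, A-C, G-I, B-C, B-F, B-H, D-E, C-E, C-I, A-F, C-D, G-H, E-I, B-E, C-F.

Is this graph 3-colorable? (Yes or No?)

B, C, D, E are pairwise adjacent (a clique of size 4), so at least 4 colors are needed.
So 3 colors are not enough.

No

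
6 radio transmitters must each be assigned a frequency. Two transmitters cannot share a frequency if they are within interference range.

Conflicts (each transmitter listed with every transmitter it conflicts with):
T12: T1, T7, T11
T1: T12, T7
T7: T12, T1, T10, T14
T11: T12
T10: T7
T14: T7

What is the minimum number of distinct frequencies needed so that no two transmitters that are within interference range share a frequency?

T12, T1, T7 pairwise conflict, so at least 3 frequencies are needed.
3 frequencies suffice: frequency 1 → {T7, T11}; frequency 2 → {T12, T10, T14}; frequency 3 → {T1}. No two conflicting transmitters share a frequency.

3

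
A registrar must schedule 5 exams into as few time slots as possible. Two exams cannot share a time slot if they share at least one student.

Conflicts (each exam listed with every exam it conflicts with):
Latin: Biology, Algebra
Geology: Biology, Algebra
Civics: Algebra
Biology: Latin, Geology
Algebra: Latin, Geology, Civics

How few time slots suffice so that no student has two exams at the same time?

2

Civics and Algebra conflict, so at least 2 time slots are needed.
Using 2 time slots: Latin=2, Geology=2, Civics=2, Biology=1, Algebra=1. Every pair that conflicts lands in different time slots.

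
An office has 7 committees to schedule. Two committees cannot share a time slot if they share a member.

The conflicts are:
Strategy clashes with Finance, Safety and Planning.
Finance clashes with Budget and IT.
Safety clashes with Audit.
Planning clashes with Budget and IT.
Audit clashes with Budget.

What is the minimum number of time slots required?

The cycle Strategy-Planning-Budget-Audit-Safety-Strategy has odd length 5, so it cannot be 2-colored; at least 3 time slots are needed.
A valid assignment using 3 time slots: Strategy=1, Finance=2, Safety=3, Planning=2, Audit=2, Budget=1, IT=1. Each listed conflict is separated.

3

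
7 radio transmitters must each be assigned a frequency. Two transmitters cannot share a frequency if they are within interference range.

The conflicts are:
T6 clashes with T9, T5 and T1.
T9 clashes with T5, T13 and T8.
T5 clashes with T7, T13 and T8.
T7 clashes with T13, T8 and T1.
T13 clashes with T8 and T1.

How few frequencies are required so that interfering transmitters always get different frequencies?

T5, T7, T13, T8 all conflict with each other, so at least 4 frequencies are needed.
Using 4 frequencies: T6=2, T9=4, T5=1, T7=4, T13=2, T8=3, T1=1. Every pair that conflicts lands in different frequencies.

4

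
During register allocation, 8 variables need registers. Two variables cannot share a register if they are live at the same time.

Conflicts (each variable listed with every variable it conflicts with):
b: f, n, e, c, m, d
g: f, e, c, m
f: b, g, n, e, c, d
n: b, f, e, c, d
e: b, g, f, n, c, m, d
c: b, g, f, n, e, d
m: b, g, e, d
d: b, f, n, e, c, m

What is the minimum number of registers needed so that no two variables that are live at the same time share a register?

b, f, n, e, c, d all conflict with each other, so at least 6 registers are needed.
6 registers suffice: b=2, g=2, f=4, n=6, e=1, c=5, m=4, d=3. Every pair that conflicts lands in different registers.

6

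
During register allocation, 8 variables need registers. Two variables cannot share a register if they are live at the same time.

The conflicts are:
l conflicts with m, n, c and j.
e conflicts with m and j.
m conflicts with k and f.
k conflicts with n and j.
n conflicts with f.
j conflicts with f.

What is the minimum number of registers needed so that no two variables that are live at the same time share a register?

j and f conflict, so at least 2 registers are needed.
2 registers suffice: register 1 → {m, n, c, j}; register 2 → {l, e, k, f}. No two conflicting variables share a register.

2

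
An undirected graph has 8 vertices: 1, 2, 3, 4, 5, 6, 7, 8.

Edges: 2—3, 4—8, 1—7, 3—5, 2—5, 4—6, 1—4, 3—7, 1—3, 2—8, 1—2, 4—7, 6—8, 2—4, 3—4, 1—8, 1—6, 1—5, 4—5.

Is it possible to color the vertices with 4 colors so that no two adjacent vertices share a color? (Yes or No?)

1, 2, 3, 4, 5 are mutually adjacent (a clique of size 5), so at least 5 colors are needed.
So 4 colors are not enough.

No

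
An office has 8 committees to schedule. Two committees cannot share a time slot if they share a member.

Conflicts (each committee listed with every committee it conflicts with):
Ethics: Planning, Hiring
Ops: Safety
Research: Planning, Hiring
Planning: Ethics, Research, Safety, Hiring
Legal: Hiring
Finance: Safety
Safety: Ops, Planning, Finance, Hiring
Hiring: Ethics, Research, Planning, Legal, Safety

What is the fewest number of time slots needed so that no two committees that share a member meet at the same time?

Planning, Safety, Hiring are mutually in conflict, so at least 3 time slots are needed.
Using 3 time slots: Ethics=2, Ops=1, Research=2, Planning=3, Legal=2, Finance=1, Safety=2, Hiring=1. Every pair that conflicts lands in different time slots.

3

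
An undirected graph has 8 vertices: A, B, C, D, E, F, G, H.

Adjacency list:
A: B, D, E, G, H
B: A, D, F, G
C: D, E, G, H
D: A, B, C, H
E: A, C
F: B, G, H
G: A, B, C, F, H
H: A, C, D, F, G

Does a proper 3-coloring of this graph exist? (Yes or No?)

Yes

The chromatic number is 3. A, G, H form a triangle, so at least 3 colors are needed.
3 colors suffice: color 1 → {B, E, H}; color 2 → {A, C, F}; color 3 → {D, G}.
That is already a proper 3-coloring.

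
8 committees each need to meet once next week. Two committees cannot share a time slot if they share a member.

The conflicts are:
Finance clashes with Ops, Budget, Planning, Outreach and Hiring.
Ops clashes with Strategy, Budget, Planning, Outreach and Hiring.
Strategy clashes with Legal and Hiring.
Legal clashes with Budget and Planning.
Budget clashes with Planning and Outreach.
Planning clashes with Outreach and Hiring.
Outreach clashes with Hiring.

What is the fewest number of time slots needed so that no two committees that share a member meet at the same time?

5

Finance, Ops, Budget, Planning, Outreach pairwise conflict, so at least 5 time slots are needed.
A valid assignment using 5 time slots: Finance=4, Ops=2, Strategy=1, Legal=2, Budget=3, Planning=1, Outreach=5, Hiring=3. Every pair that conflicts lands in different time slots.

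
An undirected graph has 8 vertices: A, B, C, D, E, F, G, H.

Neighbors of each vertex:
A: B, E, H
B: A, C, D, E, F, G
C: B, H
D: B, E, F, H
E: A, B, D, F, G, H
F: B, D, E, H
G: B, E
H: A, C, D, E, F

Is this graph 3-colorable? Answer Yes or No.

No

D, E, F, H are pairwise adjacent (a clique of size 4), so at least 4 colors are needed.
So 3 colors are not enough.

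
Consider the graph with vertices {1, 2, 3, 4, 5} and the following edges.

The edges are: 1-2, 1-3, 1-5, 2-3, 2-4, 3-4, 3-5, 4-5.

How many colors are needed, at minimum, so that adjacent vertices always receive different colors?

1, 2, 3 are mutually adjacent, so at least 3 colors are needed.
3 colors suffice: color red → {3}; color blue → {1, 4}; color green → {2, 5}. Every edge joins two different colors.

3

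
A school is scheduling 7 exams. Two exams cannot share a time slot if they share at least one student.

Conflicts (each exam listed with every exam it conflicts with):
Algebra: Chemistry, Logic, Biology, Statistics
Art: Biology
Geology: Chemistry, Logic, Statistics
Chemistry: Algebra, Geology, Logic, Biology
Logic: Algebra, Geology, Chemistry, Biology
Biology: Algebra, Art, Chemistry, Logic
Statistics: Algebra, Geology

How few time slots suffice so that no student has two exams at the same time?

Algebra, Chemistry, Logic, Biology are mutually in conflict, so at least 4 time slots are needed.
4 time slots suffice: time slot 1 → {Algebra, Art, Geology}; time slot 2 → {Chemistry, Statistics}; time slot 3 → {Logic}; time slot 4 → {Biology}. Each listed conflict is separated.

4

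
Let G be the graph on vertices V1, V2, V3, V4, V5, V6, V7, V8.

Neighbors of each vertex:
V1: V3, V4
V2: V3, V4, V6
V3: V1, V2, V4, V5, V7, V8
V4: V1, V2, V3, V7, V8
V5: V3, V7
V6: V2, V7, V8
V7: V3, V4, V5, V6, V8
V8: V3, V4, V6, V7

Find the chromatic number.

4

V3, V4, V7, V8 form a clique, so at least 4 colors are needed.
4 colors suffice: color 1 → {V3, V6}; color 2 → {V1, V2, V7}; color 3 → {V4, V5}; color 4 → {V8}. Each edge has distinct colors on its endpoints.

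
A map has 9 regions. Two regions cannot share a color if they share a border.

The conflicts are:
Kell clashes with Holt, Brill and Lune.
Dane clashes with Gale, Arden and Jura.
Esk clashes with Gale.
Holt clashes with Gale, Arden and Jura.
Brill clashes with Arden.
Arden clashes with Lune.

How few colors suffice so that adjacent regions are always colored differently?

2

Holt and Jura conflict, so at least 2 colors are needed.
2 colors suffice: color 1 → {Dane, Esk, Holt, Brill, Lune}; color 2 → {Kell, Gale, Arden, Jura}. Every pair that conflicts lands in different colors.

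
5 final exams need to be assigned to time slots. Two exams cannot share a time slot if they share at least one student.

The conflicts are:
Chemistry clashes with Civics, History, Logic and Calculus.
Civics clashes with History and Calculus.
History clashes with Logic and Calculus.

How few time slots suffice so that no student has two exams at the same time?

4

Chemistry, Civics, History, Calculus all conflict with each other, so at least 4 time slots are needed.
4 time slots suffice: time slot 1 → {History}; time slot 2 → {Chemistry}; time slot 3 → {Logic, Calculus}; time slot 4 → {Civics}. No two conflicting exams share a time slot.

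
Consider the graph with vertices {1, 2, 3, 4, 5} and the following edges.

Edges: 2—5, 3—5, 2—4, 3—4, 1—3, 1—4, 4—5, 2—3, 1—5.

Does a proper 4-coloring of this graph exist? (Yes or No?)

The chromatic number is 4. 1, 3, 4, 5 are pairwise adjacent (a clique of size 4), so at least 4 colors are needed.
A valid assignment using 4 colors: 1=yellow, 2=yellow, 3=blue, 4=green, 5=red.
That is already a proper 4-coloring.

Yes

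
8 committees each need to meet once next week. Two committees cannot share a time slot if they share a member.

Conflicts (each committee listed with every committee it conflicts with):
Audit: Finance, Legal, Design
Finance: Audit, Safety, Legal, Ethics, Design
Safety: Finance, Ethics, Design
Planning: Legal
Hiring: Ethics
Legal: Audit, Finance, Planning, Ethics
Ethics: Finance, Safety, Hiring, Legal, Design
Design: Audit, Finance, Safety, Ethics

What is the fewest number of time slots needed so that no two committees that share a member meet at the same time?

4

Finance, Safety, Ethics, Design all conflict with each other, so at least 4 time slots are needed.
A valid assignment using 4 time slots: Audit=1, Finance=2, Safety=4, Planning=1, Hiring=2, Legal=3, Ethics=1, Design=3. No two conflicting committees share a time slot.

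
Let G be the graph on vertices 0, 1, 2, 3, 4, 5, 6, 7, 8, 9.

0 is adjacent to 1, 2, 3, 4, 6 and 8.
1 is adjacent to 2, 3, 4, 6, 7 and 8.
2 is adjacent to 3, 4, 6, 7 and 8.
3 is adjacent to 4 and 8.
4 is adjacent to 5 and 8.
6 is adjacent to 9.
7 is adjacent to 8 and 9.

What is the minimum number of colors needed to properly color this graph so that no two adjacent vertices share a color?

6

0, 1, 2, 3, 4, 8 are pairwise adjacent (a clique of size 6), so at least 6 colors are needed.
6 colors suffice: color a → {1, 5, 9}; color b → {2}; color c → {6, 8}; color d → {4, 7}; color e → {0}; color f → {3}. Each edge has distinct colors on its endpoints.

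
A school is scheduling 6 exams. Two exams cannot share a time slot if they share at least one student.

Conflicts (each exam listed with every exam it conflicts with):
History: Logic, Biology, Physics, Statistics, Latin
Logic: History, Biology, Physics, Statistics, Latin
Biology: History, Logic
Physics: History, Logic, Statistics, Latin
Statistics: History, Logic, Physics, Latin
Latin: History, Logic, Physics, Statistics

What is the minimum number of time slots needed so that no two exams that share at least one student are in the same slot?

History, Logic, Physics, Statistics, Latin are mutually in conflict, so at least 5 time slots are needed.
A valid assignment using 5 time slots: History=2, Logic=1, Biology=3, Physics=3, Statistics=4, Latin=5. Each listed conflict is separated.

5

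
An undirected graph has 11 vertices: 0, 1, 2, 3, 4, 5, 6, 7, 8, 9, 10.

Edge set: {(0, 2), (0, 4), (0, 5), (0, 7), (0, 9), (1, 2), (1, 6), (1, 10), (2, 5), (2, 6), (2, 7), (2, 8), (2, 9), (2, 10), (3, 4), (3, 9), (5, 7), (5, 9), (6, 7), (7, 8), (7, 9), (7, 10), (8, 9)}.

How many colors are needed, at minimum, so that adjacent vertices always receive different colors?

0, 2, 5, 7, 9 are mutually adjacent (a clique of size 5), so at least 5 colors are needed.
A valid assignment using 5 colors: 0=yellow, 1=blue, 2=red, 3=red, 4=blue, 5=purple, 6=green, 7=blue, 8=yellow, 9=green, 10=green. No two adjacent vertices share a color.

5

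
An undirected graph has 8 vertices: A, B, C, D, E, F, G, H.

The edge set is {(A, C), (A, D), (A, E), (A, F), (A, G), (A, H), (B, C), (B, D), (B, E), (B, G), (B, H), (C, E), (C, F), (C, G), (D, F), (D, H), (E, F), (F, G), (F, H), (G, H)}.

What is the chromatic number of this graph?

A, C, E, F are mutually adjacent (a clique of size 4), so at least 4 colors are needed.
4 colors suffice: color red → {A, B}; color blue → {F}; color green → {C, H}; color yellow → {D, E, G}. No two adjacent vertices share a color.

4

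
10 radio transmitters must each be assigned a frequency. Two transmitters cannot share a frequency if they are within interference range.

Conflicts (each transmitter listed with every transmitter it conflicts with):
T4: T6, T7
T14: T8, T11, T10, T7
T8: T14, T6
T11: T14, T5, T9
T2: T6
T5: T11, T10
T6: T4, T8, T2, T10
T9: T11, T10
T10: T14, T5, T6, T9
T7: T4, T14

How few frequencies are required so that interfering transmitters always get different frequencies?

3

The cycle T7-T14-T8-T6-T4-T7 has odd length 5, so it cannot be 2-colored; at least 3 frequencies are needed.
3 frequencies suffice: T4=3, T14=1, T8=2, T11=2, T2=2, T5=1, T6=1, T9=1, T10=2, T7=2. No two conflicting transmitters share a frequency.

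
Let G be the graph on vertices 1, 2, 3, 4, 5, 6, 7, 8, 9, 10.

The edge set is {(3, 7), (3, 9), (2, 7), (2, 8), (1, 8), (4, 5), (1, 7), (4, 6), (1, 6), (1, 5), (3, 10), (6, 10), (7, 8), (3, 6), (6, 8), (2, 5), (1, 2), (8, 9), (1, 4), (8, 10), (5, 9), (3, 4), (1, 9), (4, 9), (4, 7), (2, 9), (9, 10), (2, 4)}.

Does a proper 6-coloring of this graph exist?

Yes

The chromatic number is 5. 1, 2, 4, 5, 9 form a clique, so at least 5 colors are needed.
One proper 5-coloring: 1=red, 2=yellow, 3=red, 4=green, 5=purple, 6=blue, 7=blue, 8=green, 9=blue, 10=yellow.
Since 6 ≥ 5, a proper 6-coloring certainly exists.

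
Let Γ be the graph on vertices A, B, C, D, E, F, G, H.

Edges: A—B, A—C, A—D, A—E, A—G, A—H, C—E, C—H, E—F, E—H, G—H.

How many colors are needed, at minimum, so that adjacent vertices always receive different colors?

4

A, C, E, H are pairwise adjacent (a clique of size 4), so at least 4 colors are needed.
4 colors suffice: color 1 → {A, F}; color 2 → {B, D, H}; color 3 → {E, G}; color 4 → {C}. Every edge joins two different colors.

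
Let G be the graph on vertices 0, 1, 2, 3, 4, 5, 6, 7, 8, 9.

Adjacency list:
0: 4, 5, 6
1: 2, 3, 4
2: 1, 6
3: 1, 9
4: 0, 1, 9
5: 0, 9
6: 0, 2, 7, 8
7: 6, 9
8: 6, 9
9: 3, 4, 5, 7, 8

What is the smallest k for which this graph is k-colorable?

The cycle 7-9-5-0-6-7 has odd length 5, so it cannot be 2-colored; at least 3 colors are needed.
3 colors suffice: 0=blue, 1=red, 2=blue, 3=blue, 4=green, 5=green, 6=red, 7=blue, 8=blue, 9=red. Each edge has distinct colors on its endpoints.

3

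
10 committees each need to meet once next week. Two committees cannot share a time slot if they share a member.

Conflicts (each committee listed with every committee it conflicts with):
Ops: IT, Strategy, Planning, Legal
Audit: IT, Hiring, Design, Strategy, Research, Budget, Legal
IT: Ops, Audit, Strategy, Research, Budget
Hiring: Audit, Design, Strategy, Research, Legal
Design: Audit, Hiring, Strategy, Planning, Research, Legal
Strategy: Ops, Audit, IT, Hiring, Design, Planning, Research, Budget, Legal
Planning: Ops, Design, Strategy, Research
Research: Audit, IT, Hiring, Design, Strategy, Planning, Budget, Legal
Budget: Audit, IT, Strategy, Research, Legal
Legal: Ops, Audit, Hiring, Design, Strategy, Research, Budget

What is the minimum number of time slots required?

Audit, Hiring, Design, Strategy, Research, Legal all conflict with each other, so at least 6 time slots are needed.
6 time slots suffice: time slot 1 → {Strategy}; time slot 2 → {Ops, Research}; time slot 3 → {Audit, Planning}; time slot 4 → {IT, Legal}; time slot 5 → {Design, Budget}; time slot 6 → {Hiring}. Every pair that conflicts lands in different time slots.

6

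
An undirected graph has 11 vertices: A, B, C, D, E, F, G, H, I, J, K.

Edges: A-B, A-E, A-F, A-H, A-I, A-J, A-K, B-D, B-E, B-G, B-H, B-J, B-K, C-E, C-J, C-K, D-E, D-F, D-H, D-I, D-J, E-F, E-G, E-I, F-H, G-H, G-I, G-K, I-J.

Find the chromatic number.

3

A, E, F are mutually adjacent, so at least 3 colors are needed.
3 colors suffice: color 1 → {E, H, J, K}; color 2 → {A, C, D, G}; color 3 → {B, F, I}. Every edge joins two different colors.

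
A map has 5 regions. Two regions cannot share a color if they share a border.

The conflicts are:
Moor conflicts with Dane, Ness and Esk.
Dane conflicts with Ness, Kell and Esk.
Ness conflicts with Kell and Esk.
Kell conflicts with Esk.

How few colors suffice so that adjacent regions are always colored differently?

Dane, Ness, Kell, Esk pairwise conflict, so at least 4 colors are needed.
4 colors suffice: color 1 → {Ness}; color 2 → {Dane}; color 3 → {Esk}; color 4 → {Moor, Kell}. Each listed conflict is separated.

4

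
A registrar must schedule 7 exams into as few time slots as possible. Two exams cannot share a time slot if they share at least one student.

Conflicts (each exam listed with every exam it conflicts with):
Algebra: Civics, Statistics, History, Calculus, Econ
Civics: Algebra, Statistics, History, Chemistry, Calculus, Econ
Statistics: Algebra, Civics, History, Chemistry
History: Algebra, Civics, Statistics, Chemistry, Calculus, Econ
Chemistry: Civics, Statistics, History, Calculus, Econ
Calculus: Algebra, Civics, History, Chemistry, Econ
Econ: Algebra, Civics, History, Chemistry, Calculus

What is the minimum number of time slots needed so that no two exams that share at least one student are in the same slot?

Civics, History, Chemistry, Calculus, Econ are mutually in conflict, so at least 5 time slots are needed.
A valid assignment using 5 time slots: Algebra=3, Civics=1, Statistics=4, History=2, Chemistry=3, Calculus=4, Econ=5. Each listed conflict is separated.

5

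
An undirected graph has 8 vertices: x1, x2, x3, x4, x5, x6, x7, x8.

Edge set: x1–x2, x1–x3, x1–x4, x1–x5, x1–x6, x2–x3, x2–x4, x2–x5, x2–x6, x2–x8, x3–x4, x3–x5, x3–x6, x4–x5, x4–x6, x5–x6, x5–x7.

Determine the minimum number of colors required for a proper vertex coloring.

6

x1, x2, x3, x4, x5, x6 are pairwise adjacent (a clique of size 6), so at least 6 colors are needed.
A valid assignment using 6 colors: x1=6, x2=1, x3=4, x4=3, x5=2, x6=5, x7=1, x8=2. No two adjacent vertices share a color.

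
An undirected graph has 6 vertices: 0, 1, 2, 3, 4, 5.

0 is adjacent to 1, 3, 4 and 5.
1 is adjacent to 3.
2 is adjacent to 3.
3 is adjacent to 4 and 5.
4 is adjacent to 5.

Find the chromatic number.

0, 3, 4, 5 are mutually adjacent (a clique of size 4), so at least 4 colors are needed.
4 colors suffice: color red → {3}; color blue → {0, 2}; color green → {1, 4}; color yellow → {5}. Every edge joins two different colors.

4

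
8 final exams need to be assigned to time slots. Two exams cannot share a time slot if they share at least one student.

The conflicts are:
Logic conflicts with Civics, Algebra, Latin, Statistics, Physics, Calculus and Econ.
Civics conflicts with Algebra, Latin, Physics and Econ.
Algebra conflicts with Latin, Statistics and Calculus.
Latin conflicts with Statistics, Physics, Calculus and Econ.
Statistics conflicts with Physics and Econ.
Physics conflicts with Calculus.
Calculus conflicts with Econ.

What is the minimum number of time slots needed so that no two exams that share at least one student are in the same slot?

Logic, Latin, Statistics, Econ are mutually in conflict, so at least 4 time slots are needed.
Using 4 time slots: Logic=2, Civics=3, Algebra=4, Latin=1, Statistics=3, Physics=4, Calculus=3, Econ=4. Each listed conflict is separated.

4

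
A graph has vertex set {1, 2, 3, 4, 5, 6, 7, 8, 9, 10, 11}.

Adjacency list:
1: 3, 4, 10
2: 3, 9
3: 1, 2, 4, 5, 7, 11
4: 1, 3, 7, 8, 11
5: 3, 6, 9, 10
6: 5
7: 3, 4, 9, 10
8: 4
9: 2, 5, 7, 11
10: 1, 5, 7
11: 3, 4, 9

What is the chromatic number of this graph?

1, 3, 4 are mutually adjacent, so at least 3 colors are needed.
A valid assignment using 3 colors: 1=green, 2=blue, 3=red, 4=blue, 5=blue, 6=red, 7=green, 8=red, 9=red, 10=red, 11=green. No two adjacent vertices share a color.

3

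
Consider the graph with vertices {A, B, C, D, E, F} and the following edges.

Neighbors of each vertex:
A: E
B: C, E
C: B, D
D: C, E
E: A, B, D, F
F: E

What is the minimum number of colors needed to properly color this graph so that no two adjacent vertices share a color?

2

C and D are adjacent, so at least 2 colors are needed.
2 colors suffice: color red → {C, E}; color blue → {A, B, D, F}. Every edge joins two different colors.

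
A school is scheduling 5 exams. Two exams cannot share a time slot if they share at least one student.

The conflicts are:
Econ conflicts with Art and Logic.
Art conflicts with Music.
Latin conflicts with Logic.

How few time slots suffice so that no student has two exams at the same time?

Econ and Art conflict, so at least 2 time slots are needed.
2 time slots suffice: time slot 1 → {Econ, Latin, Music}; time slot 2 → {Art, Logic}. No two conflicting exams share a time slot.

2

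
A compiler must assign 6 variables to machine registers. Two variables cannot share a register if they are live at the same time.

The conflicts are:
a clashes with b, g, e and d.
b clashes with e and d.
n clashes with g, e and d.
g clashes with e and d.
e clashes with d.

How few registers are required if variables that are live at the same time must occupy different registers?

4

a, g, e, d all conflict with each other, so at least 4 registers are needed.
4 registers suffice: register 1 → {d}; register 2 → {e}; register 3 → {b, g}; register 4 → {a, n}. No two conflicting variables share a register.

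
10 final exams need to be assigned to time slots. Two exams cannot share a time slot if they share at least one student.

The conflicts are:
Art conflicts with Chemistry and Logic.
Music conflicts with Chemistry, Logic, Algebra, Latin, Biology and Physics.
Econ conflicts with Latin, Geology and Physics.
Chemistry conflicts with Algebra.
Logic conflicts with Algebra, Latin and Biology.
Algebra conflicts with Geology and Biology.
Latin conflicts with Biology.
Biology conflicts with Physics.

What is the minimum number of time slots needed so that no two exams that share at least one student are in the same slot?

Music, Logic, Latin, Biology are mutually in conflict, so at least 4 time slots are needed.
Using 4 time slots: Art=1, Music=1, Econ=1, Chemistry=2, Logic=3, Algebra=4, Latin=4, Geology=2, Biology=2, Physics=3. Every pair that conflicts lands in different time slots.

4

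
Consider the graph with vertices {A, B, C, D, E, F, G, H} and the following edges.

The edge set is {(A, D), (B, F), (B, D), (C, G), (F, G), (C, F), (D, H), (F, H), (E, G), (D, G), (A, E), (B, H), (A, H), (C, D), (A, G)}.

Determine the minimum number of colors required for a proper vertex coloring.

3

A, E, G form a triangle, so at least 3 colors are needed.
3 colors suffice: color red → {G, H}; color blue → {D, E, F}; color green → {A, B, C}. Every edge joins two different colors.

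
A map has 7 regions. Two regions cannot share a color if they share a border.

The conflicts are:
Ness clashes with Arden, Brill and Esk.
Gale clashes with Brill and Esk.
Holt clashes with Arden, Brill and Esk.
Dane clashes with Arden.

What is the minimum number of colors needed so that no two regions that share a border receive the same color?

Dane and Arden conflict, so at least 2 colors are needed.
2 colors suffice: Ness=2, Gale=2, Holt=2, Dane=2, Arden=1, Brill=1, Esk=1. Every pair that conflicts lands in different colors.

2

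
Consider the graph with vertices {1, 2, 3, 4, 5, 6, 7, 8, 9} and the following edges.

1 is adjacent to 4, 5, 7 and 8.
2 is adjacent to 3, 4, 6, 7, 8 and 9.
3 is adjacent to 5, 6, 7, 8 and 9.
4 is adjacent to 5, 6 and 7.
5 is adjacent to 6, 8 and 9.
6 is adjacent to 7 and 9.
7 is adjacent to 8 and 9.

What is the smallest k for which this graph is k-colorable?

5

2, 3, 6, 7, 9 form a clique, so at least 5 colors are needed.
5 colors suffice: color red → {5, 7}; color blue → {6, 8}; color green → {1, 2}; color yellow → {3, 4}; color purple → {9}. Every edge joins two different colors.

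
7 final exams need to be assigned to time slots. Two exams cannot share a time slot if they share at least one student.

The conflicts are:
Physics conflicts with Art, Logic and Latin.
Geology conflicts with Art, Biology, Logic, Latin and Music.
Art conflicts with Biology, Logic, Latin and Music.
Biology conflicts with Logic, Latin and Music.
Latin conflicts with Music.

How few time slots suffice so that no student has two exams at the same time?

5

Geology, Art, Biology, Latin, Music pairwise conflict, so at least 5 time slots are needed.
A valid assignment using 5 time slots: Physics=2, Geology=3, Art=1, Biology=2, Logic=4, Latin=4, Music=5. Every pair that conflicts lands in different time slots.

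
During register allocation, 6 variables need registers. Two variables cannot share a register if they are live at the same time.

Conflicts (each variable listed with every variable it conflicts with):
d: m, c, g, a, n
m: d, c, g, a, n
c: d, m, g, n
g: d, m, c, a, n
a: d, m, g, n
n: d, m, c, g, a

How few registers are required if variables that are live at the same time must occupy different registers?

d, m, c, g, n are mutually in conflict, so at least 5 registers are needed.
5 registers suffice: register 1 → {d}; register 2 → {m}; register 3 → {n}; register 4 → {g}; register 5 → {c, a}. No two conflicting variables share a register.

5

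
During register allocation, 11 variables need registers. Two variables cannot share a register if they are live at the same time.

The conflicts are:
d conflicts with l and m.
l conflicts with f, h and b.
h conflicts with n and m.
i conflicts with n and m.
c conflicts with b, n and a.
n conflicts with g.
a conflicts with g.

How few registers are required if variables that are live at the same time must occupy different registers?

The cycle l-h-n-c-b-l has odd length 5, so it cannot be 2-colored; at least 3 registers are needed.
A valid assignment using 3 registers: d=2, l=1, f=2, h=2, i=2, c=2, b=3, n=1, a=1, g=2, m=1. No two conflicting variables share a register.

3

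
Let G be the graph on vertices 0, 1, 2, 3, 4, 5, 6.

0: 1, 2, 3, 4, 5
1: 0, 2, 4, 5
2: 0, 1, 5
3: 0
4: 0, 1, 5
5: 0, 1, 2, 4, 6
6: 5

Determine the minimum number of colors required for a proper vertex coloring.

0, 1, 4, 5 form a clique, so at least 4 colors are needed.
A valid assignment using 4 colors: 0=b, 1=c, 2=d, 3=a, 4=d, 5=a, 6=b. Every edge joins two different colors.

4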